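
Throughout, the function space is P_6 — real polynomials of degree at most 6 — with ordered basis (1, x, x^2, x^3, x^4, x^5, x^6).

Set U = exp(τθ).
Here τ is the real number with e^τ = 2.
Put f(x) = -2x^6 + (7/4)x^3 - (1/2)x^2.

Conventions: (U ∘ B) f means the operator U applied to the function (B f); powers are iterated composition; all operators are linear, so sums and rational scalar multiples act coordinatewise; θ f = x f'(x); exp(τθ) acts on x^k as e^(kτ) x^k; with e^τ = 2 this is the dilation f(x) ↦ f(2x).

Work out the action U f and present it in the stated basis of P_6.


the result is g(x) = -128x^6 + 14x^3 - 2x^2

exp(τθ) x^k = e^(kτ) x^k; with e^τ = 2 this sends x^k to 2^k x^k
x^2 ↦ 4 x^2
x^3 ↦ 8 x^3
x^6 ↦ 64 x^6
applying this coordinatewise to f: exp(τθ) f = -128x^6 + 14x^3 - 2x^2


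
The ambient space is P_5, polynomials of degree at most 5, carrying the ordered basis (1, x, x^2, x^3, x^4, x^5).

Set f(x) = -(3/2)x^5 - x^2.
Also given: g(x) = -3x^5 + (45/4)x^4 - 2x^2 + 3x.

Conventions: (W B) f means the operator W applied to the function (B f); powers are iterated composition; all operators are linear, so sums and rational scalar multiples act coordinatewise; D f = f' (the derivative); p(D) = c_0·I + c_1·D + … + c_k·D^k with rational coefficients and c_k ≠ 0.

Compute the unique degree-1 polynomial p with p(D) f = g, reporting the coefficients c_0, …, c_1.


D^0 f = -(3/2)x^5 - x^2
D^1 f = -(15/2)x^4 - 2x
matching coefficients of g against c_0 f + c_1 Df + … from the top degree down determines the c_i
solution: c_0 = 2, c_1 = -3/2

p(D) = 2·I − (3/2)·D, i.e. c_0 = 2, c_1 = -3/2


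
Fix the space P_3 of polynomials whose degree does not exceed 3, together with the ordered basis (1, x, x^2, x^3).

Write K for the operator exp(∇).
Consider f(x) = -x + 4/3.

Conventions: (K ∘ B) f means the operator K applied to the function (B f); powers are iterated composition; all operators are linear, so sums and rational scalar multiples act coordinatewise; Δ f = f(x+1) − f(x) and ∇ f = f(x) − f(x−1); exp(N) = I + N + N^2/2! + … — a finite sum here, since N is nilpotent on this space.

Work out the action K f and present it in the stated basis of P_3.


order-1 term: -1
the series for exp(∇) f terminates at order 1
exp(∇) f = -x + 1/3

the image equals g(x) = -x + 1/3


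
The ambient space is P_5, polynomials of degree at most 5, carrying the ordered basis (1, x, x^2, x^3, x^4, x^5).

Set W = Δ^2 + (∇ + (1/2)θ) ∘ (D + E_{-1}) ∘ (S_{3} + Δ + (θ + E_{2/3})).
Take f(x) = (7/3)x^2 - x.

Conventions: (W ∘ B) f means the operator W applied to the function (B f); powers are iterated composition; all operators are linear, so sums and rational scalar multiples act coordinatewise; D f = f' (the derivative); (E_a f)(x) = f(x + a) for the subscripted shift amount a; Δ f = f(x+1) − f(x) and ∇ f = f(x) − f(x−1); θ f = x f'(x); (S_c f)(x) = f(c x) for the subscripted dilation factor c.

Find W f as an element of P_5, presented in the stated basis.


the image equals g(x) = 28x^2 + (1033/18)x - 185/9

Δ f = (14/3)x + 4/3
Δ Δ f = 14/3
S_{3} f = 21x^2 - 3x
Δ f = (14/3)x + 4/3
θ f = (14/3)x^2 - x
E_{2/3} f = (7/3)x^2 + (19/9)x + 10/27
(θ + E_{2/3}) f = 7x^2 + (10/9)x + 10/27
(S_{3} + Δ + (θ + E_{2/3})) f = 28x^2 + (25/9)x + 46/27
D (S_{3} + Δ + (θ + E_{2/3})) f = 56x + 25/9
E_{-1} (S_{3} + Δ + (θ + E_{2/3})) f = 28x^2 - (479/9)x + 727/27
(D + E_{-1}) (S_{3} + Δ + (θ + E_{2/3})) f = 28x^2 + (25/9)x + 802/27
∇ (D + E_{-1}) (S_{3} + Δ + (θ + E_{2/3})) f = 56x - 227/9
θ (D + E_{-1}) (S_{3} + Δ + (θ + E_{2/3})) f = 56x^2 + (25/9)x
((1/2)θ) (D + E_{-1}) (S_{3} + Δ + (θ + E_{2/3})) f = 28x^2 + (25/18)x
(∇ + (1/2)θ) (D + E_{-1}) (S_{3} + Δ + (θ + E_{2/3})) f = 28x^2 + (1033/18)x - 227/9
(Δ^2 + (∇ + (1/2)θ) ∘ (D + E_{-1}) ∘ (S_{3} + Δ + (θ + E_{2/3}))) f = 28x^2 + (1033/18)x - 185/9


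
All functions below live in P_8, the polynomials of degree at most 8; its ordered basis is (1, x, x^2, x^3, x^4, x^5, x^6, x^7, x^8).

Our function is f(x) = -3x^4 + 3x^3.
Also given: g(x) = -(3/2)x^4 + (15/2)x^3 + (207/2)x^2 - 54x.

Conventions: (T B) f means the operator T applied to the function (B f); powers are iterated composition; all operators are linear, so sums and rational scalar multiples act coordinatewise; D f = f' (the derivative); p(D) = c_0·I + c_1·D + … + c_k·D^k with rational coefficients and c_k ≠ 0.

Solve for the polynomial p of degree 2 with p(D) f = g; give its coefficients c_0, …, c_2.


D^0 f = -3x^4 + 3x^3
D^1 f = -12x^3 + 9x^2
D^2 f = -36x^2 + 18x
matching coefficients of g against c_0 f + c_1 Df + … from the top degree down determines the c_i
solution: c_0 = 1/2, c_1 = -1/2, c_2 = -3

c_0 = 1/2, c_1 = -1/2, c_2 = -3


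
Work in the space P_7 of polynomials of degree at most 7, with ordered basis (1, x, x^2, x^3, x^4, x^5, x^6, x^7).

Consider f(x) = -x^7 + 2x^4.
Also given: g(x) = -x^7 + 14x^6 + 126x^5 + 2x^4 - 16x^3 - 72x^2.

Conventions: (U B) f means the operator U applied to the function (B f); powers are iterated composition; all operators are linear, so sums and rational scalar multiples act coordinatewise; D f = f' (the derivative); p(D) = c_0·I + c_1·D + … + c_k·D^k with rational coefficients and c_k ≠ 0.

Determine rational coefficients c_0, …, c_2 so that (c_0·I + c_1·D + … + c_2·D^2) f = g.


D^0 f = -x^7 + 2x^4
D^1 f = -7x^6 + 8x^3
D^2 f = -42x^5 + 24x^2
matching coefficients of g against c_0 f + c_1 Df + … from the top degree down determines the c_i
solution: c_0 = 1, c_1 = -2, c_2 = -3

c_0 = 1, c_1 = -2, c_2 = -3


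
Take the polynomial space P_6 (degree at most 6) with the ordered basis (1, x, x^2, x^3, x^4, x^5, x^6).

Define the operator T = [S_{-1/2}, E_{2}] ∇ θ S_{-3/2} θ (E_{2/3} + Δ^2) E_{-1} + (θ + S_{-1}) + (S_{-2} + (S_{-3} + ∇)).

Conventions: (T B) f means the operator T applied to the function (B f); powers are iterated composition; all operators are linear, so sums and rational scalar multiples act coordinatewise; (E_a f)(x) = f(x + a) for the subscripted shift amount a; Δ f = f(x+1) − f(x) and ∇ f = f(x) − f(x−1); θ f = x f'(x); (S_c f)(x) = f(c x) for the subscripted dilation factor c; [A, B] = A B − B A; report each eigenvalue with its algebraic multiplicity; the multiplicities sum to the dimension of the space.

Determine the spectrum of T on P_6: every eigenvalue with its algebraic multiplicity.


image of 1: 3
image of x: -5x + 1
image of x^2: 16x^2 + 2x + 53
image of x^3: -33x^3 + 3x^2 + (2163/8)x - 53
image of x^4: 102x^4 + 4x^3 + 723x^2 - (721/2)x + 3113
image of x^5: -271x^5 + 5x^4 + (90485/64)x^3 - 1205x^2 + (640145/32)x - 4069
image of x^6: 800x^6 + 6x^5 + (293325/128)x^4 - (90485/32)x^3 + (2214465/32)x^2 - (458769/16)x + 1041975/8
the matrix is upper triangular; its diagonal is (3, -5, 16, -33, 102, -271, 800)
for a triangular matrix the eigenvalues are the diagonal entries, with algebraic multiplicity their repetition count

λ = -271 (multiplicity 1), λ = -33 (multiplicity 1), λ = -5 (multiplicity 1), λ = 3 (multiplicity 1), λ = 16 (multiplicity 1), λ = 102 (multiplicity 1), λ = 800 (multiplicity 1)


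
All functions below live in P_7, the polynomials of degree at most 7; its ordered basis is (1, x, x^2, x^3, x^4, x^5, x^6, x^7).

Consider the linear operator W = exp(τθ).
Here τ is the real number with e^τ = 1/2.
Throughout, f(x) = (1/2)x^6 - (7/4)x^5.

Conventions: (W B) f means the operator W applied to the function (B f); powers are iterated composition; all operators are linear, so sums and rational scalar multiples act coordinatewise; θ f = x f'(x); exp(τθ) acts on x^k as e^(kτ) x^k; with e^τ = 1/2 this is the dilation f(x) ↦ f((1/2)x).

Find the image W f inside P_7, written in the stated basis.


exp(τθ) x^k = e^(kτ) x^k; with e^τ = 1/2 this sends x^k to (1/2)^k x^k
x^5 ↦ 1/32 x^5
x^6 ↦ 1/64 x^6
applying this coordinatewise to f: exp(τθ) f = (1/128)x^6 - (7/128)x^5

g(x) = (1/128)x^6 - (7/128)x^5


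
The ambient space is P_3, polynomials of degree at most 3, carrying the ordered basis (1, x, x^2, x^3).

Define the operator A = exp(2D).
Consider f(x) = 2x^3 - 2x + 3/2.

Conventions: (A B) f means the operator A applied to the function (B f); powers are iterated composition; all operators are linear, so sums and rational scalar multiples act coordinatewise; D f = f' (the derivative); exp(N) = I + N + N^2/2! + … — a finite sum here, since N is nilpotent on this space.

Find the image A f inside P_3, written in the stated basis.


order-1 term: 12x^2 - 4
order-2 term: 24x
order-3 term: 16
the series for exp(2D) f terminates at order 3
exp(2D) f = 2x^3 + 12x^2 + 22x + 27/2

the image equals g(x) = 2x^3 + 12x^2 + 22x + 27/2


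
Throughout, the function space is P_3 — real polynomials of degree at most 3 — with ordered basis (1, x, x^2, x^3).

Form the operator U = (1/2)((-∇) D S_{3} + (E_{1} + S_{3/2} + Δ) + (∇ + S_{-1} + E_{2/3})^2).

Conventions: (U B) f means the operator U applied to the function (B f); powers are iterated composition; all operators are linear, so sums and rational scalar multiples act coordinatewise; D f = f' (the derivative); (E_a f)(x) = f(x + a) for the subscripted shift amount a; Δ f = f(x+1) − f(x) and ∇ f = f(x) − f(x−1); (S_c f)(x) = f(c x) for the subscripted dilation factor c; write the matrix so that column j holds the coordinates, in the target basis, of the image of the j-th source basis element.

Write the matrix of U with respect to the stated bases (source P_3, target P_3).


image of 1: 3
image of x: (5/4)x + 8/3
image of x^2: (29/8)x^2 + (16/3)x - 19/3
image of x^3: (35/16)x^3 + 8x^2 - (209/3)x + 2161/54
each image's coordinates form column j of the matrix

the matrix is [[3, 8/3, -19/3, 2161/54]; [0, 5/4, 16/3, -209/3]; [0, 0, 29/8, 8]; [0, 0, 0, 35/16]] (rows listed top to bottom)


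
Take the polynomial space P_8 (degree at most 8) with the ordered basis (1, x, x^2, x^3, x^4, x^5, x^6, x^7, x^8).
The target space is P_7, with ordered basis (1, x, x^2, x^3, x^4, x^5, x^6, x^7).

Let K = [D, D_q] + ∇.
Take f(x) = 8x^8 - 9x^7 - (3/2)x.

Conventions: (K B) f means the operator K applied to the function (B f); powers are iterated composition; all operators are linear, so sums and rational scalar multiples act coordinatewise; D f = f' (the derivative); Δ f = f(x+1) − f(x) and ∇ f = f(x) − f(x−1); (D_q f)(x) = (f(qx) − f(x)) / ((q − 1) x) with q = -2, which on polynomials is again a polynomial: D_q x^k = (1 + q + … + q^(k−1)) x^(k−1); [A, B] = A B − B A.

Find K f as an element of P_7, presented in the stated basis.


D_q f = -680x^7 - 387x^6 - 3/2
D D_q f = -4760x^6 - 2322x^5
D f = 64x^7 - 63x^6 - 3/2
D_q D f = 2752x^6 + 1323x^5
[D, D_q] f = -7512x^6 - 3645x^5
∇ f = 64x^7 - 287x^6 + 637x^5 - 875x^4 + 763x^3 - 413x^2 + 127x - 37/2
([D, D_q] + ∇) f = 64x^7 - 7799x^6 - 3008x^5 - 875x^4 + 763x^3 - 413x^2 + 127x - 37/2

the image equals g(x) = 64x^7 - 7799x^6 - 3008x^5 - 875x^4 + 763x^3 - 413x^2 + 127x - 37/2


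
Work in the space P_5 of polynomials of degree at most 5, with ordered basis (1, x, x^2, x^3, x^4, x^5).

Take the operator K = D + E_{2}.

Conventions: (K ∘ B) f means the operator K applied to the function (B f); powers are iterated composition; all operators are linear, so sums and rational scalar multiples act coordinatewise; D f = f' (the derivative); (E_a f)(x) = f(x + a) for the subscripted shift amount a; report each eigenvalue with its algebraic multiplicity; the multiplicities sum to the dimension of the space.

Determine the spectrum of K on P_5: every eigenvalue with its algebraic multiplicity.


image of 1: 1
image of x: x + 3
image of x^2: x^2 + 6x + 4
image of x^3: x^3 + 9x^2 + 12x + 8
image of x^4: x^4 + 12x^3 + 24x^2 + 32x + 16
image of x^5: x^5 + 15x^4 + 40x^3 + 80x^2 + 80x + 32
the matrix is upper triangular; its diagonal is (1, 1, 1, 1, 1, 1)
for a triangular matrix the eigenvalues are the diagonal entries, with algebraic multiplicity their repetition count

λ = 1 (multiplicity 6)


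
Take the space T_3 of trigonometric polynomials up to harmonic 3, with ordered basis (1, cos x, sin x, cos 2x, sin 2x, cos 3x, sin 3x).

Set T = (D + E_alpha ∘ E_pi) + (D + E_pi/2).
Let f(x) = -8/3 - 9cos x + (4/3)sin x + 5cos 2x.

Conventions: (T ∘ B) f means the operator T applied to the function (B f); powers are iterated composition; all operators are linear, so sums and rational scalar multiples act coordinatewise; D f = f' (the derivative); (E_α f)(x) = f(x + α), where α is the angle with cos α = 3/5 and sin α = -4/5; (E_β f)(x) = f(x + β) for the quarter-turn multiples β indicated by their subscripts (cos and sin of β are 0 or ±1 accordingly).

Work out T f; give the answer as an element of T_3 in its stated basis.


the image equals g(x) = -16/3 + (157/15)cos x + (167/5)sin x - (32/5)cos 2x - (76/5)sin 2x

D f = (4/3)cos x + 9sin x - 10sin 2x
E_pi f = -8/3 + 9cos x - (4/3)sin x + 5cos 2x
E_alpha E_pi f = -8/3 + (97/15)cos x + (32/5)sin x - (7/5)cos 2x + (24/5)sin 2x
(D + E_alpha ∘ E_pi) f = -8/3 + (39/5)cos x + (77/5)sin x - (7/5)cos 2x - (26/5)sin 2x
D f = (4/3)cos x + 9sin x - 10sin 2x
E_pi/2 f = -8/3 + (4/3)cos x + 9sin x - 5cos 2x
(D + E_pi/2) f = -8/3 + (8/3)cos x + 18sin x - 5cos 2x - 10sin 2x
((D + E_alpha ∘ E_pi) + (D + E_pi/2)) f = -16/3 + (157/15)cos x + (167/5)sin x - (32/5)cos 2x - (76/5)sin 2x


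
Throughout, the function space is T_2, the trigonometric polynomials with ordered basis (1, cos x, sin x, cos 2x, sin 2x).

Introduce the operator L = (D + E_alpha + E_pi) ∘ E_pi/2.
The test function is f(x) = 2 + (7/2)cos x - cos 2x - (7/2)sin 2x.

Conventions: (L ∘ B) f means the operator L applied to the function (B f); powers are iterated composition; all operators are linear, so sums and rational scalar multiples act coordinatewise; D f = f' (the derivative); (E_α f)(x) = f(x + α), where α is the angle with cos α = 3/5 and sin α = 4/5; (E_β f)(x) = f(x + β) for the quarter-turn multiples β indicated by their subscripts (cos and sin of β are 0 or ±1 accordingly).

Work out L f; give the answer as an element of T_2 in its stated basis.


E_pi/2 f = 2 - (7/2)sin x + cos 2x + (7/2)sin 2x
D E_pi/2 f = -(7/2)cos x + 7cos 2x - 2sin 2x
E_alpha E_pi/2 f = 2 - (14/5)cos x - (21/10)sin x + (77/25)cos 2x - (97/50)sin 2x
E_pi E_pi/2 f = 2 + (7/2)sin x + cos 2x + (7/2)sin 2x
(D + E_alpha + E_pi) E_pi/2 f = 4 - (63/10)cos x + (7/5)sin x + (277/25)cos 2x - (11/25)sin 2x

g(x) = 4 - (63/10)cos x + (7/5)sin x + (277/25)cos 2x - (11/25)sin 2x


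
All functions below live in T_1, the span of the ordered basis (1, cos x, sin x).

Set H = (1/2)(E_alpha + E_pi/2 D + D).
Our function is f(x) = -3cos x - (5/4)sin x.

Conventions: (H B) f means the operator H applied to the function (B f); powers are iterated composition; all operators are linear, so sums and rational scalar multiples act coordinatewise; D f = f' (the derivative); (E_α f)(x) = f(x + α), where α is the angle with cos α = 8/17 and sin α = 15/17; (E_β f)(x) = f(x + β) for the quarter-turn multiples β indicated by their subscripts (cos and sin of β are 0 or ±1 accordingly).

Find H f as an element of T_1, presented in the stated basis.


E_alpha f = -(171/68)cos x + (35/17)sin x
D f = -(5/4)cos x + 3sin x
E_pi/2 D f = 3cos x + (5/4)sin x
D f = -(5/4)cos x + 3sin x
(E_alpha + E_pi/2 D + D) f = -(13/17)cos x + (429/68)sin x
((1/2)(E_alpha + E_pi/2 D + D)) f = -(13/34)cos x + (429/136)sin x

the result is g(x) = -(13/34)cos x + (429/136)sin x


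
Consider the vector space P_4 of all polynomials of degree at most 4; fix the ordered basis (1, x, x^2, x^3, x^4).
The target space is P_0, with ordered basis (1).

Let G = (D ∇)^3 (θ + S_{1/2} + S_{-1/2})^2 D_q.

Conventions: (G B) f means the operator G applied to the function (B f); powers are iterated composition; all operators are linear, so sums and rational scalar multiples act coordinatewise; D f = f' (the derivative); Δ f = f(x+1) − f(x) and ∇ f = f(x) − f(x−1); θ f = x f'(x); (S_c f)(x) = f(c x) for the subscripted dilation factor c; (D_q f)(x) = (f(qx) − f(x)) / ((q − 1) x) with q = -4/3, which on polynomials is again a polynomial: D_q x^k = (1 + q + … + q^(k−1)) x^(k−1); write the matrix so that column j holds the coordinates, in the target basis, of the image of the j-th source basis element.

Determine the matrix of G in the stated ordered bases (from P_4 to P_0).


image of 1: 0
image of x: 0
image of x^2: 0
image of x^3: 0
image of x^4: 0
each image's coordinates form column j of the matrix

the matrix is [[0, 0, 0, 0, 0]] (rows listed top to bottom)


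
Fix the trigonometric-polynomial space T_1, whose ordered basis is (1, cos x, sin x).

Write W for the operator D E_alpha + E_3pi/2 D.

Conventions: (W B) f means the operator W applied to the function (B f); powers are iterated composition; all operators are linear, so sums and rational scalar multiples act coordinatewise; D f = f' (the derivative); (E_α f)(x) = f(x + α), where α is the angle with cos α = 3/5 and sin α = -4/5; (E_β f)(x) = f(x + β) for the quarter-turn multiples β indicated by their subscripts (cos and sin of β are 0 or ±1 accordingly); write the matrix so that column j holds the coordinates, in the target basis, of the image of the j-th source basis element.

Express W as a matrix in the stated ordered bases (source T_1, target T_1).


the matrix is [[0, 0, 0]; [0, 9/5, 3/5]; [0, -3/5, 9/5]] (rows listed top to bottom)

image of 1: 0
image of cos x: (9/5)cos x - (3/5)sin x
image of sin x: (3/5)cos x + (9/5)sin x
each image's coordinates form column j of the matrix


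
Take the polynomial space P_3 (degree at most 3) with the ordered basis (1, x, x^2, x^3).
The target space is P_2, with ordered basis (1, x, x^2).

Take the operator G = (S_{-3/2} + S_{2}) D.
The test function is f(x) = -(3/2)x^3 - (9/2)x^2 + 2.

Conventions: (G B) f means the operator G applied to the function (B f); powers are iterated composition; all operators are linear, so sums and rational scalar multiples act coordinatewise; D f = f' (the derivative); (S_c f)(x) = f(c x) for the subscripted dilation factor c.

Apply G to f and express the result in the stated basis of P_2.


the result is g(x) = -(225/8)x^2 - (9/2)x

D f = -(9/2)x^2 - 9x
S_{-3/2} D f = -(81/8)x^2 + (27/2)x
S_{2} D f = -18x^2 - 18x
(S_{-3/2} + S_{2}) D f = -(225/8)x^2 - (9/2)x


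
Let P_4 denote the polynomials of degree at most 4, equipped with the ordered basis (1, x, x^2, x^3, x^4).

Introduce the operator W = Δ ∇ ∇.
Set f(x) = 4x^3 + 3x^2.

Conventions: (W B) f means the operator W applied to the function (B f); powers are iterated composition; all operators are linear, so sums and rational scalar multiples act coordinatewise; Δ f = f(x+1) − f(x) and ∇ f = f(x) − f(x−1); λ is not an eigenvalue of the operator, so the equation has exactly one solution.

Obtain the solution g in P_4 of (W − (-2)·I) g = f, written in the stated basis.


write g with unknown coordinates in the stated basis and equate coefficients in (W − (-2)·I) g = f
solving from the highest basis element down gives g = 2x^3 + (3/2)x^2 - 6
check: W g = 12
so W g − (-2)·g = 4x^3 + 3x^2 = f ✓

g(x) = 2x^3 + (3/2)x^2 - 6


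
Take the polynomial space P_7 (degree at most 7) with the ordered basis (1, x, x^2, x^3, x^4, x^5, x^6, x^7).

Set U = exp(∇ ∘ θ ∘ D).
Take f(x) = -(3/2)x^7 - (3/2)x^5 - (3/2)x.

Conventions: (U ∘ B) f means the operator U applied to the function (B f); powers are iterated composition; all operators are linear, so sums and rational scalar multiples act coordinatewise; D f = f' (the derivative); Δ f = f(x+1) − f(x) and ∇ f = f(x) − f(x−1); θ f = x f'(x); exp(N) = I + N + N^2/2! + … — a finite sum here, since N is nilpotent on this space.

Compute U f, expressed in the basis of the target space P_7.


g(x) = -(3/2)x^7 - (759/2)x^5 + 945x^4 - 16500x^3 + 40815x^2 - (202779/2)x + 71508

order-1 term: -378x^5 + 945x^4 - 1380x^3 + 1125x^2 - 498x + 93
order-2 term: -15120x^3 + 39690x^2 - 40410x + 14715
order-3 term: -60480x + 56700
the series for exp(∇ ∘ θ ∘ D) f terminates at order 3
exp(∇ ∘ θ ∘ D) f = -(3/2)x^7 - (759/2)x^5 + 945x^4 - 16500x^3 + 40815x^2 - (202779/2)x + 71508


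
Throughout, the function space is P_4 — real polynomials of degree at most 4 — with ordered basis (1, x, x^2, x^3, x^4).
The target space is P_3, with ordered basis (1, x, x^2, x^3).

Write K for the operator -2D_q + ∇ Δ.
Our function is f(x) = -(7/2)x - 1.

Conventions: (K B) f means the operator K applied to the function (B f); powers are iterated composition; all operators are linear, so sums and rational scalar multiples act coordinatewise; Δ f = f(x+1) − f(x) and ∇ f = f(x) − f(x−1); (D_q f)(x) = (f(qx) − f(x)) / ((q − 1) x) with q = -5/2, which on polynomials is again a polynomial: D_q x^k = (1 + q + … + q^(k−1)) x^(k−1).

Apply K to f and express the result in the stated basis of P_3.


g(x) = 7

D_q f = -7/2
(-2D_q) f = 7
Δ f = -7/2
∇ Δ f = 0
(-2D_q + ∇ Δ) f = 7


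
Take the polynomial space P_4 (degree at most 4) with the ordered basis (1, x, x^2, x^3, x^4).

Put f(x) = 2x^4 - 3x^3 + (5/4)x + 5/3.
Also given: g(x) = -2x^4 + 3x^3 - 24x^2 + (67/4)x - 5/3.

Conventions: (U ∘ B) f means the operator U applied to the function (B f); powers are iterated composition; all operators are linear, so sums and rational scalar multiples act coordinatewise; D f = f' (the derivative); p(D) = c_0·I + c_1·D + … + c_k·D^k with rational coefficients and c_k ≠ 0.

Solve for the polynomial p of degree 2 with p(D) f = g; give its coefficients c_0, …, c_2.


c_0 = -1, c_1 = 0, c_2 = -1

D^0 f = 2x^4 - 3x^3 + (5/4)x + 5/3
D^1 f = 8x^3 - 9x^2 + 5/4
D^2 f = 24x^2 - 18x
matching coefficients of g against c_0 f + c_1 Df + … from the top degree down determines the c_i
solution: c_0 = -1, c_1 = 0, c_2 = -1


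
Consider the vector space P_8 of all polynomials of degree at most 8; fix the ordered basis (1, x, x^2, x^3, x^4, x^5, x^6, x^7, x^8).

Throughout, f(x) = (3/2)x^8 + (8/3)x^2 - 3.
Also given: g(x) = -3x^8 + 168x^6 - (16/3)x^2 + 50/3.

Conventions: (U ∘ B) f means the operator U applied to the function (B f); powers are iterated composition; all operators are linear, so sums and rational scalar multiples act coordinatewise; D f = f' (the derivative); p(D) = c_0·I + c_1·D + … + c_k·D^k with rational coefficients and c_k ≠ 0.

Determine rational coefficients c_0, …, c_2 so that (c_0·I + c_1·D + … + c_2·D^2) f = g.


D^0 f = (3/2)x^8 + (8/3)x^2 - 3
D^1 f = 12x^7 + (16/3)x
D^2 f = 84x^6 + 16/3
matching coefficients of g against c_0 f + c_1 Df + … from the top degree down determines the c_i
solution: c_0 = -2, c_1 = 0, c_2 = 2

p(D) = -2·I + 2·D^2, i.e. c_0 = -2, c_1 = 0, c_2 = 2


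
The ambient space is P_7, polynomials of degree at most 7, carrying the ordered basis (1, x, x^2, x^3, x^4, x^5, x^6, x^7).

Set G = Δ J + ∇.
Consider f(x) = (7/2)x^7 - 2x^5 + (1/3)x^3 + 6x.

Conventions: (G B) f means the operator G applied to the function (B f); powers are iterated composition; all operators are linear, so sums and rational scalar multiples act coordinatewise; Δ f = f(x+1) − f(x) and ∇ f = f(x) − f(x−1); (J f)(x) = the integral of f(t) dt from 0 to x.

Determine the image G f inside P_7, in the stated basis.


J f = (7/16)x^8 - (1/3)x^6 + (1/12)x^4 + 3x^2
Δ J f = (7/2)x^7 + (49/4)x^6 + (45/2)x^5 + (205/8)x^4 + (109/6)x^3 + (31/4)x^2 + (47/6)x + 51/16
∇ f = (49/2)x^6 - (147/2)x^5 + (225/2)x^4 - (205/2)x^3 + (109/2)x^2 - (31/2)x + 47/6
(Δ J + ∇) f = (7/2)x^7 + (147/4)x^6 - 51x^5 + (1105/8)x^4 - (253/3)x^3 + (249/4)x^2 - (23/3)x + 529/48

g(x) = (7/2)x^7 + (147/4)x^6 - 51x^5 + (1105/8)x^4 - (253/3)x^3 + (249/4)x^2 - (23/3)x + 529/48


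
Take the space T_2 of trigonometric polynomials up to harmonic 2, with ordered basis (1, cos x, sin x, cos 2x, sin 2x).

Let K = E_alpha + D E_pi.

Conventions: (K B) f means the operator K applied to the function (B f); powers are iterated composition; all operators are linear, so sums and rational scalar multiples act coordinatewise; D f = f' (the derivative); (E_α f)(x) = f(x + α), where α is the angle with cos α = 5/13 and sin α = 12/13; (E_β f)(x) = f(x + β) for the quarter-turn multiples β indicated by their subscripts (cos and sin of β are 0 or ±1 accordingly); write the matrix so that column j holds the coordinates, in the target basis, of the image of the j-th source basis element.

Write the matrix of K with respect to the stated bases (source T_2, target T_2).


the matrix is [[1, 0, 0, 0, 0]; [0, 5/13, -1/13, 0, 0]; [0, 1/13, 5/13, 0, 0]; [0, 0, 0, -119/169, 458/169]; [0, 0, 0, -458/169, -119/169]] (rows listed top to bottom)

image of 1: 1
image of cos x: (5/13)cos x + (1/13)sin x
image of sin x: -(1/13)cos x + (5/13)sin x
image of cos 2x: -(119/169)cos 2x - (458/169)sin 2x
image of sin 2x: (458/169)cos 2x - (119/169)sin 2x
each image's coordinates form column j of the matrix


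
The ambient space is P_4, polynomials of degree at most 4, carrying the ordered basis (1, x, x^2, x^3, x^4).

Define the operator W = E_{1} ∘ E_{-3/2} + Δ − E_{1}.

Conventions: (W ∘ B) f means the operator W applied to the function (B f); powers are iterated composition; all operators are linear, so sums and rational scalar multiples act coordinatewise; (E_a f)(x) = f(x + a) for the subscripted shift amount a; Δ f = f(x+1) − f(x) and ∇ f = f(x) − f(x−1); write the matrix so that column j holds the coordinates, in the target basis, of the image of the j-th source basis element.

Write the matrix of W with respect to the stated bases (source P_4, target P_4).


image of 1: 0
image of x: -1/2
image of x^2: -x + 1/4
image of x^3: -(3/2)x^2 + (3/4)x - 1/8
image of x^4: -2x^3 + (3/2)x^2 - (1/2)x + 1/16
each image's coordinates form column j of the matrix

the matrix is [[0, -1/2, 1/4, -1/8, 1/16]; [0, 0, -1, 3/4, -1/2]; [0, 0, 0, -3/2, 3/2]; [0, 0, 0, 0, -2]; [0, 0, 0, 0, 0]] (rows listed top to bottom)


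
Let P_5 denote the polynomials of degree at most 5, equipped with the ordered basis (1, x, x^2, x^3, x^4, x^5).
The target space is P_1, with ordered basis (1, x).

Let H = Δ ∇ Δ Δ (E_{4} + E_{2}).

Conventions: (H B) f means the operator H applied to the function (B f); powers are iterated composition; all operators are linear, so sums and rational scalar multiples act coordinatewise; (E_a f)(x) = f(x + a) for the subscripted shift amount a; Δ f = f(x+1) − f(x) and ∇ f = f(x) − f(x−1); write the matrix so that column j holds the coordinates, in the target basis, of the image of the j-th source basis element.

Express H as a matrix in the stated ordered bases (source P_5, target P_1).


the matrix is [[0, 0, 0, 0, 48, 960]; [0, 0, 0, 0, 0, 240]] (rows listed top to bottom)

image of 1: 0
image of x: 0
image of x^2: 0
image of x^3: 0
image of x^4: 48
image of x^5: 240x + 960
each image's coordinates form column j of the matrix


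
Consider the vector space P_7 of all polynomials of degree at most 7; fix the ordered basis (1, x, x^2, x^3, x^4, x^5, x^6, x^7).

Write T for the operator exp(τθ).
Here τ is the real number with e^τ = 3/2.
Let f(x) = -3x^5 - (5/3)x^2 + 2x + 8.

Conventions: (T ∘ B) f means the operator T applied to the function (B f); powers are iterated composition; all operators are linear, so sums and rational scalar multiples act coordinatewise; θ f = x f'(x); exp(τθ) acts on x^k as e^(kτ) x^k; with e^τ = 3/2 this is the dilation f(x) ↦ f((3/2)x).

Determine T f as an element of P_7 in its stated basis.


the image equals g(x) = -(729/32)x^5 - (15/4)x^2 + 3x + 8

exp(τθ) x^k = e^(kτ) x^k; with e^τ = 3/2 this sends x^k to (3/2)^k x^k
x ↦ 3/2 x
x^2 ↦ 9/4 x^2
x^5 ↦ 243/32 x^5
applying this coordinatewise to f: exp(τθ) f = -(729/32)x^5 - (15/4)x^2 + 3x + 8


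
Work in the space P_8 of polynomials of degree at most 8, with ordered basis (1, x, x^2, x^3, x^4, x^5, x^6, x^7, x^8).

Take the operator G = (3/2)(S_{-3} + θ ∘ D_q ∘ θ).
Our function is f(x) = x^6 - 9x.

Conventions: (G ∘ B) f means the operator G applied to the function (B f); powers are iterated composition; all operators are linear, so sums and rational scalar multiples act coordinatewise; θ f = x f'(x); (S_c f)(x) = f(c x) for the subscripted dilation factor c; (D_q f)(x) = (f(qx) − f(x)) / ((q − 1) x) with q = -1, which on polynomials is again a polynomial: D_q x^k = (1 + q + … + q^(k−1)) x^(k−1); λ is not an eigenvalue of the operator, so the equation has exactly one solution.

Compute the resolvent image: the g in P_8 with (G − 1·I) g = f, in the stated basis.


the result is g(x) = (2/2185)x^6 + (18/11)x

write g with unknown coordinates in the stated basis and equate coefficients in (G − 1·I) g = f
solving from the highest basis element down gives g = (2/2185)x^6 + (18/11)x
check: G g = (2187/2185)x^6 - (81/11)x
so G g − 1·g = x^6 - 9x = f ✓


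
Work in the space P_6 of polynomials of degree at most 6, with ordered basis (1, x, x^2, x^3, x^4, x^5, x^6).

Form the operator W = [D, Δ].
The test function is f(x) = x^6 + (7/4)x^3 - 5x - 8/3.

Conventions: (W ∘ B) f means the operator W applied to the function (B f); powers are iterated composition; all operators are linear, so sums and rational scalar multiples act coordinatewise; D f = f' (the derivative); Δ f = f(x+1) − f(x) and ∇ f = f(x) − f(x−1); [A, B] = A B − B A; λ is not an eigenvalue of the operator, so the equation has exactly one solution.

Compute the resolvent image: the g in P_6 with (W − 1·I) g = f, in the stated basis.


write g with unknown coordinates in the stated basis and equate coefficients in (W − 1·I) g = f
solving from the highest basis element down gives g = -x^6 - (7/4)x^3 + 5x + 8/3
check: W g = 0
so W g − 1·g = x^6 + (7/4)x^3 - 5x - 8/3 = f ✓

the result is g(x) = -x^6 - (7/4)x^3 + 5x + 8/3


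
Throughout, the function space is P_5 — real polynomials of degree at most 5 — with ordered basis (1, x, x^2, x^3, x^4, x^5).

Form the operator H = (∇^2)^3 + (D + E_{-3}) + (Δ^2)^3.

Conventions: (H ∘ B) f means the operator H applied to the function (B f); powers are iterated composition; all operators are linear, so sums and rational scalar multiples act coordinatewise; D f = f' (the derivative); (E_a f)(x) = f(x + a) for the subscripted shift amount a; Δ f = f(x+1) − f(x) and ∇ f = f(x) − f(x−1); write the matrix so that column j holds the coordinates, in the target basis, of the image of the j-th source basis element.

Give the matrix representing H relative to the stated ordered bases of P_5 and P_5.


image of 1: 1
image of x: x - 2
image of x^2: x^2 - 4x + 9
image of x^3: x^3 - 6x^2 + 27x - 27
image of x^4: x^4 - 8x^3 + 54x^2 - 108x + 81
image of x^5: x^5 - 10x^4 + 90x^3 - 270x^2 + 405x - 243
each image's coordinates form column j of the matrix

the matrix is [[1, -2, 9, -27, 81, -243]; [0, 1, -4, 27, -108, 405]; [0, 0, 1, -6, 54, -270]; [0, 0, 0, 1, -8, 90]; [0, 0, 0, 0, 1, -10]; [0, 0, 0, 0, 0, 1]] (rows listed top to bottom)


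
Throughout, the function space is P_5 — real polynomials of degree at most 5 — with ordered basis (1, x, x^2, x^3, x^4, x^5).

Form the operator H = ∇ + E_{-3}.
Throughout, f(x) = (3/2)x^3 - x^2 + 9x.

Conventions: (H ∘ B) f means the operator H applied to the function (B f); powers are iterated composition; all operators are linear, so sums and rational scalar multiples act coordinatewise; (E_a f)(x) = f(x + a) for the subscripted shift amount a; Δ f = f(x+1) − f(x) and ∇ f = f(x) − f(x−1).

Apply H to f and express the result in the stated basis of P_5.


∇ f = (9/2)x^2 - (13/2)x + 23/2
E_{-3} f = (3/2)x^3 - (29/2)x^2 + (111/2)x - 153/2
(∇ + E_{-3}) f = (3/2)x^3 - 10x^2 + 49x - 65

the image equals g(x) = (3/2)x^3 - 10x^2 + 49x - 65


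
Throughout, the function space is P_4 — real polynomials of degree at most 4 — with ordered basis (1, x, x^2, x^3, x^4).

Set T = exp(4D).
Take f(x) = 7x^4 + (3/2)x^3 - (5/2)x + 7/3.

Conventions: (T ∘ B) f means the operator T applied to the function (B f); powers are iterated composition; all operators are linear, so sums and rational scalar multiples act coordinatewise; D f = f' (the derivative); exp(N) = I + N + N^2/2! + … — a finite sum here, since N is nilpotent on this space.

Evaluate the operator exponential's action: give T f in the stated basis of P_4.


order-1 term: 112x^3 + 18x^2 - 10
order-2 term: 672x^2 + 72x
order-3 term: 1792x + 96
order-4 term: 1792
the series for exp(4D) f terminates at order 4
exp(4D) f = 7x^4 + (227/2)x^3 + 690x^2 + (3723/2)x + 5641/3

g(x) = 7x^4 + (227/2)x^3 + 690x^2 + (3723/2)x + 5641/3


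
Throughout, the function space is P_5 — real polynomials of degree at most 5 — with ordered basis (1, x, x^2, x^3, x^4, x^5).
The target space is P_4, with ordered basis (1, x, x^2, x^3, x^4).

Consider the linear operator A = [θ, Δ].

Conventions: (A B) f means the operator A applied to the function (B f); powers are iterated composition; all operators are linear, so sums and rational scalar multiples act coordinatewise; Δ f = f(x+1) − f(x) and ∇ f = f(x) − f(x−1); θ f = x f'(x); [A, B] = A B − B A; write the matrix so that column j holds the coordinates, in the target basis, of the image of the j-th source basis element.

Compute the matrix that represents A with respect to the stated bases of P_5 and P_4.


the matrix is [[0, -1, -2, -3, -4, -5]; [0, 0, -2, -6, -12, -20]; [0, 0, 0, -3, -12, -30]; [0, 0, 0, 0, -4, -20]; [0, 0, 0, 0, 0, -5]] (rows listed top to bottom)

image of 1: 0
image of x: -1
image of x^2: -2x - 2
image of x^3: -3x^2 - 6x - 3
image of x^4: -4x^3 - 12x^2 - 12x - 4
image of x^5: -5x^4 - 20x^3 - 30x^2 - 20x - 5
each image's coordinates form column j of the matrix


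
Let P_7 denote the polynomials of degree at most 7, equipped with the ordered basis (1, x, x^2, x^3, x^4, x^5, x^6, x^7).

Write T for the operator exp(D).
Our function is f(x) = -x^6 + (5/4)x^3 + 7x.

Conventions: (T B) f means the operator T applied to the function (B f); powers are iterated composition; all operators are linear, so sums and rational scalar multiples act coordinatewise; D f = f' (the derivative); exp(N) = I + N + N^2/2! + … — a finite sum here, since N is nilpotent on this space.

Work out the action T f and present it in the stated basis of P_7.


order-1 term: -6x^5 + (15/4)x^2 + 7
order-2 term: -15x^4 + (15/4)x
order-3 term: -20x^3 + 5/4
order-4 term: -15x^2
order-5 term: -6x
order-6 term: -1
the series for exp(D) f terminates at order 6
exp(D) f = -x^6 - 6x^5 - 15x^4 - (75/4)x^3 - (45/4)x^2 + (19/4)x + 29/4

g(x) = -x^6 - 6x^5 - 15x^4 - (75/4)x^3 - (45/4)x^2 + (19/4)x + 29/4


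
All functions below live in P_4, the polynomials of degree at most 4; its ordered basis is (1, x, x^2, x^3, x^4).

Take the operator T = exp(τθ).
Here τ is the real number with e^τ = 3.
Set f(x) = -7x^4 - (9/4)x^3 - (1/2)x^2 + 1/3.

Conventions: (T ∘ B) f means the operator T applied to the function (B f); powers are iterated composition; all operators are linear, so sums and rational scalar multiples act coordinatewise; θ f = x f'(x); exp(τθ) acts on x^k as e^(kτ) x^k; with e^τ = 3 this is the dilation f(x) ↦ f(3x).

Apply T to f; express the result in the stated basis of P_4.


exp(τθ) x^k = e^(kτ) x^k; with e^τ = 3 this sends x^k to 3^k x^k
x^2 ↦ 9 x^2
x^3 ↦ 27 x^3
x^4 ↦ 81 x^4
applying this coordinatewise to f: exp(τθ) f = -567x^4 - (243/4)x^3 - (9/2)x^2 + 1/3

g(x) = -567x^4 - (243/4)x^3 - (9/2)x^2 + 1/3


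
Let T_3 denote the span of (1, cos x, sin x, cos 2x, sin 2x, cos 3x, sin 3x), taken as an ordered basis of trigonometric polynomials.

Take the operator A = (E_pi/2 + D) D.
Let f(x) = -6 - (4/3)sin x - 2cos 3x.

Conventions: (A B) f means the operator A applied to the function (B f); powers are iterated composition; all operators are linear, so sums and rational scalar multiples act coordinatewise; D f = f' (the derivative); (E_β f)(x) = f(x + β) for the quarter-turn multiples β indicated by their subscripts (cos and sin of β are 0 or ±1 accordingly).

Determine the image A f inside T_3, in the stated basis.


g(x) = (8/3)sin x + 12cos 3x

D f = -(4/3)cos x + 6sin 3x
E_pi/2 D f = (4/3)sin x - 6cos 3x
D D f = (4/3)sin x + 18cos 3x
(E_pi/2 + D) D f = (8/3)sin x + 12cos 3x


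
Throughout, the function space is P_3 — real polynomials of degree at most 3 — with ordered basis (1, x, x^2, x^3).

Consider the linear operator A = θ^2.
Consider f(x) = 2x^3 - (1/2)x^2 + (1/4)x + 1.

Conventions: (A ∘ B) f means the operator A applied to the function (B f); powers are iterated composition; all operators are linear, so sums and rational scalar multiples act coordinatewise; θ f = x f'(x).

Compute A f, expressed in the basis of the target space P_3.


the result is g(x) = 18x^3 - 2x^2 + (1/4)x

θ f = 6x^3 - x^2 + (1/4)x
θ θ f = 18x^3 - 2x^2 + (1/4)x


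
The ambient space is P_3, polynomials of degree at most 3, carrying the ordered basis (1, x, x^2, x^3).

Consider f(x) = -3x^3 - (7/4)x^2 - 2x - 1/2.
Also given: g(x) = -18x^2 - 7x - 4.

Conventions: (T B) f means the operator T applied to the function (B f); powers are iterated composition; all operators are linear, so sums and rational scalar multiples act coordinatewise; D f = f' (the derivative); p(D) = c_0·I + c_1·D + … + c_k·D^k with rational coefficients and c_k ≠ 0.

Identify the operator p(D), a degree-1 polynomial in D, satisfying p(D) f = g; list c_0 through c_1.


c_0 = 0, c_1 = 2

D^0 f = -3x^3 - (7/4)x^2 - 2x - 1/2
D^1 f = -9x^2 - (7/2)x - 2
matching coefficients of g against c_0 f + c_1 Df + … from the top degree down determines the c_i
solution: c_0 = 0, c_1 = 2


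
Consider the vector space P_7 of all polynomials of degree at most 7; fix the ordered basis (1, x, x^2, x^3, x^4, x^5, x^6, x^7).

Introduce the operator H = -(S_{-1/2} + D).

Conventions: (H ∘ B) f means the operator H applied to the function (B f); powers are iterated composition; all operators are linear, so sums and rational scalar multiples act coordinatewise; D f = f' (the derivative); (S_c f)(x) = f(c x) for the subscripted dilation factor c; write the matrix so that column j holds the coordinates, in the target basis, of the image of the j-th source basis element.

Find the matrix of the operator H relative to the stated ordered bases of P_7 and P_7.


the matrix is [[-1, -1, 0, 0, 0, 0, 0, 0]; [0, 1/2, -2, 0, 0, 0, 0, 0]; [0, 0, -1/4, -3, 0, 0, 0, 0]; [0, 0, 0, 1/8, -4, 0, 0, 0]; [0, 0, 0, 0, -1/16, -5, 0, 0]; [0, 0, 0, 0, 0, 1/32, -6, 0]; [0, 0, 0, 0, 0, 0, -1/64, -7]; [0, 0, 0, 0, 0, 0, 0, 1/128]] (rows listed top to bottom)

image of 1: -1
image of x: (1/2)x - 1
image of x^2: -(1/4)x^2 - 2x
image of x^3: (1/8)x^3 - 3x^2
image of x^4: -(1/16)x^4 - 4x^3
image of x^5: (1/32)x^5 - 5x^4
image of x^6: -(1/64)x^6 - 6x^5
image of x^7: (1/128)x^7 - 7x^6
each image's coordinates form column j of the matrix


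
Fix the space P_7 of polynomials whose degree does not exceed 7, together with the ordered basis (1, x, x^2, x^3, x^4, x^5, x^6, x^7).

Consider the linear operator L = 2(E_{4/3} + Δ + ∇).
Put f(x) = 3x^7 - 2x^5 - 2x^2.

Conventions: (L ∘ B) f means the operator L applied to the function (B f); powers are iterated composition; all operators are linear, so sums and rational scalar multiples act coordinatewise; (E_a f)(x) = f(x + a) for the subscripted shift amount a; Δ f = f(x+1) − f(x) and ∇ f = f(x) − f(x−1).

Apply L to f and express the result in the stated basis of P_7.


E_{4/3} f = 3x^7 + 28x^6 + 110x^5 + (2120/9)x^4 + (8000/27)x^3 + (5834/27)x^2 + (19696/243)x + 7648/729
Δ f = 21x^6 + 63x^5 + 95x^4 + 85x^3 + 43x^2 + 7x - 1
∇ f = 21x^6 - 63x^5 + 95x^4 - 85x^3 + 43x^2 - 15x + 3
(E_{4/3} + Δ + ∇) f = 3x^7 + 70x^6 + 110x^5 + (3830/9)x^4 + (8000/27)x^3 + (8156/27)x^2 + (17752/243)x + 9106/729
(2(E_{4/3} + Δ + ∇)) f = 6x^7 + 140x^6 + 220x^5 + (7660/9)x^4 + (16000/27)x^3 + (16312/27)x^2 + (35504/243)x + 18212/729

g(x) = 6x^7 + 140x^6 + 220x^5 + (7660/9)x^4 + (16000/27)x^3 + (16312/27)x^2 + (35504/243)x + 18212/729
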